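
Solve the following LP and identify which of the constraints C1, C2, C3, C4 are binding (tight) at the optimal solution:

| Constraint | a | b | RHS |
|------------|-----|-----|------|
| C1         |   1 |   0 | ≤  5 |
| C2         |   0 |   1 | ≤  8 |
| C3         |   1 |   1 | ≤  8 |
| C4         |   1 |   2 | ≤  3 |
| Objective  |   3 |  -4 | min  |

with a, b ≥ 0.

At a = 0, b = 1.5, compute slack b - a·x for each constraint:
  C1: 5 − 0 = 5  (slack)
  C2: 8 − 1.5 = 6.5  (slack)
  C3: 8 − 1.5 = 6.5  (slack)
  C4: 3 − 3 = 0  (binding)

Optimal: a = 0, b = 1.5
Binding: C4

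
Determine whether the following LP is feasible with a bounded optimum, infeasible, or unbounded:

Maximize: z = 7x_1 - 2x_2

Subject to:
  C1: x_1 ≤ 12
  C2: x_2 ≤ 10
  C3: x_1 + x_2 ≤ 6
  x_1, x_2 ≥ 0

Feasible with a bounded optimal solution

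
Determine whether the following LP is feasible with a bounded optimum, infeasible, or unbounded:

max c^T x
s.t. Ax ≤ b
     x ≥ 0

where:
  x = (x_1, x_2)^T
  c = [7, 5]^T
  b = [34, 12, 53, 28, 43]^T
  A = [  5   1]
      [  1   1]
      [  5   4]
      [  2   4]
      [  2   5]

Feasible with a bounded optimal solution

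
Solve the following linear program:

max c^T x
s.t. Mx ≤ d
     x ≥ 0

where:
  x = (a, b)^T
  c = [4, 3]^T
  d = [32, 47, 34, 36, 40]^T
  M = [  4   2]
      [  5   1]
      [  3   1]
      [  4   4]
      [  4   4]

Evaluate the objective at each vertex of the feasible region:
  z(0, 0) = 0
  z(8, 0) = 32
  z(7, 2) = 34  ←
  z(0, 9) = 27
The maximum is at a = 7, b = 2.

a = 7, b = 2, z = 34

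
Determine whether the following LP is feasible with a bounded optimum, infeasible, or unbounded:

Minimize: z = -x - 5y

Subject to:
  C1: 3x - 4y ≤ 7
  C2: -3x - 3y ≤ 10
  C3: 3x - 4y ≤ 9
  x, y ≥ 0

Unbounded (objective can decrease without bound)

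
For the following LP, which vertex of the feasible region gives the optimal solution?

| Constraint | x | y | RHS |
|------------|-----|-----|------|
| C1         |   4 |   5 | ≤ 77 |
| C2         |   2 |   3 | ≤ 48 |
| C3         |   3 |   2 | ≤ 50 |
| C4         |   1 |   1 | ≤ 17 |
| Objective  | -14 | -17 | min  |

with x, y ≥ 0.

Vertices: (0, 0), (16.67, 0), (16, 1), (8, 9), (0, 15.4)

Evaluate the objective at each vertex of the feasible region:
  z(0, 0) = 0
  z(16.67, 0) = -233.3
  z(16, 1) = -241
  z(8, 9) = -265  ←
  z(0, 15.4) = -261.8
The minimum is at x = 8, y = 9.

(8, 9)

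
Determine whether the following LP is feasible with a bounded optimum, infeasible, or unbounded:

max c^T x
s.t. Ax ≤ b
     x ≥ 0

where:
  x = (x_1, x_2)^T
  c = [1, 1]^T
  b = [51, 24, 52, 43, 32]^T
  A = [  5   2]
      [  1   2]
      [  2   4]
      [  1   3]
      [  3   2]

Feasible with a bounded optimal solution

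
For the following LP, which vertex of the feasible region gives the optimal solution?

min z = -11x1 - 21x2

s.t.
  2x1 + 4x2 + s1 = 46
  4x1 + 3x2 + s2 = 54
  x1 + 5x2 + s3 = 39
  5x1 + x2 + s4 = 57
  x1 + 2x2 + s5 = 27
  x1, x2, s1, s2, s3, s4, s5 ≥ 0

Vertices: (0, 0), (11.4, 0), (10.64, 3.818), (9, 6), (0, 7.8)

Evaluate the objective at each vertex of the feasible region:
  z(0, 0) = 0
  z(11.4, 0) = -125.4
  z(10.64, 3.818) = -197.2
  z(9, 6) = -225  ←
  z(0, 7.8) = -163.8
The minimum is at x1 = 9, x2 = 6.

(9, 6)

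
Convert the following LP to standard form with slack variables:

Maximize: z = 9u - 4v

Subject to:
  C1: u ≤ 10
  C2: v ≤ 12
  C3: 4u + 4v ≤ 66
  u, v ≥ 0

max z = 9u - 4v

s.t.
  u + s1 = 10
  v + s2 = 12
  4u + 4v + s3 = 66
  u, v, s1, s2, s3 ≥ 0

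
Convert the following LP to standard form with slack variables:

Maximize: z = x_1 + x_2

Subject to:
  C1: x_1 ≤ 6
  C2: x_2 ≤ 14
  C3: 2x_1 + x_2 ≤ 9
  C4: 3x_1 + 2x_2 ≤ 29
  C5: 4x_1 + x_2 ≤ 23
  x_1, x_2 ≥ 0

max z = x_1 + x_2

s.t.
  x_1 + s1 = 6
  x_2 + s2 = 14
  2x_1 + x_2 + s3 = 9
  3x_1 + 2x_2 + s4 = 29
  4x_1 + x_2 + s5 = 23
  x_1, x_2, s1, s2, s3, s4, s5 ≥ 0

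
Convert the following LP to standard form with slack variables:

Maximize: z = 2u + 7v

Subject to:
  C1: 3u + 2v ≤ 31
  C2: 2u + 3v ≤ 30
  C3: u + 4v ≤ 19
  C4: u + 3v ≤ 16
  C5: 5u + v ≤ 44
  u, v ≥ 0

max z = 2u + 7v

s.t.
  3u + 2v + s1 = 31
  2u + 3v + s2 = 30
  u + 4v + s3 = 19
  u + 3v + s4 = 16
  5u + v + s5 = 44
  u, v, s1, s2, s3, s4, s5 ≥ 0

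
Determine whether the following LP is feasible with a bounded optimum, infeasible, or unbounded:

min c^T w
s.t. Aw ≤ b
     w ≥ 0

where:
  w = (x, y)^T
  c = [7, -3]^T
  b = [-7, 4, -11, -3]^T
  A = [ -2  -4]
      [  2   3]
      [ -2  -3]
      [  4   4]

Infeasible (no feasible solution exists)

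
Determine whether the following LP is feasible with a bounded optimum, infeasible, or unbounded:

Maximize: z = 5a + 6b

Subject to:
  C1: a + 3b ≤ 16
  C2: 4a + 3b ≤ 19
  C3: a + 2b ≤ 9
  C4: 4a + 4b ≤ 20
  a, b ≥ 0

Feasible with a bounded optimal solution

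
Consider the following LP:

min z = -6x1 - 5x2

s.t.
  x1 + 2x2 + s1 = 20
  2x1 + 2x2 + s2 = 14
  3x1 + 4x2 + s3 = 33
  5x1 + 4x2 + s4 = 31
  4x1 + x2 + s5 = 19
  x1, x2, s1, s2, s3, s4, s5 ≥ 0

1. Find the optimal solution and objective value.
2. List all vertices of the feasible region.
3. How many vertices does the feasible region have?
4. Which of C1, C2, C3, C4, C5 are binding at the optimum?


1. x1 = 3, x2 = 4, z = -38
2. (0, 0), (4.75, 0), (4.091, 2.636), (3, 4), (0, 7)
3. 5
4. C2, C4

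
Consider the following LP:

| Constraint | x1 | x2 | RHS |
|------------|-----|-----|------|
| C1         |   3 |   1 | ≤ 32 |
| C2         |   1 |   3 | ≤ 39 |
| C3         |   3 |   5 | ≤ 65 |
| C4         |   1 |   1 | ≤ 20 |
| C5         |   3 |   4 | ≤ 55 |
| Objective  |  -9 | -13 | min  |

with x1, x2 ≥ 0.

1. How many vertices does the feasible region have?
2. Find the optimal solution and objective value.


1. 5
2. x1 = 5, x2 = 10, z = -175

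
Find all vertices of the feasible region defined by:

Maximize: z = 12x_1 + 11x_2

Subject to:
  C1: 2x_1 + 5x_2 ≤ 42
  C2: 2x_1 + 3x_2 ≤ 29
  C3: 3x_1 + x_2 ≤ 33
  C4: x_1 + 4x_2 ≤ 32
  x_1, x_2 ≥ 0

(0, 0), (11, 0), (10, 3), (4.75, 6.5), (2.667, 7.333), (0, 8)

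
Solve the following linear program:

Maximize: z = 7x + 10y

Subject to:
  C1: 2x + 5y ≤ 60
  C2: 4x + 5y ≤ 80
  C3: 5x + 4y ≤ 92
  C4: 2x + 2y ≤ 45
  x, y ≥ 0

Evaluate the objective at each vertex of the feasible region:
  z(0, 0) = 0
  z(18.4, 0) = 128.8
  z(15.56, 3.556) = 144.4
  z(10, 8) = 150  ←
  z(0, 12) = 120
The maximum is at x = 10, y = 8.

x = 10, y = 8, z = 150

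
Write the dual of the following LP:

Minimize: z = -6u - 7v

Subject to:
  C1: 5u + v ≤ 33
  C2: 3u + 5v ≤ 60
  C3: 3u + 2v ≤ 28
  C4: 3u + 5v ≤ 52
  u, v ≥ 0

Primal min cᵀx s.t. Ax ≤ b, x ≥ 0  →  Dual max −bᵀy s.t. Aᵀy ≥ −c, y ≥ 0.

Maximize: z = -33y1 - 60y2 - 28y3 - 52y4

Subject to:
  5y1 + 3y2 + 3y3 + 3y4 ≥ 6
  y1 + 5y2 + 2y3 + 5y4 ≥ 7
  y1, y2, y3, y4 ≥ 0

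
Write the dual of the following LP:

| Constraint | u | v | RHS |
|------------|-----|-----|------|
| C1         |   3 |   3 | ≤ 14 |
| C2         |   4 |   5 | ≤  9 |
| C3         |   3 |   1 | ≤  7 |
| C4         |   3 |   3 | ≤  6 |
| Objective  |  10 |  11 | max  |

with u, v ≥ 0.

Primal max cᵀx s.t. Ax ≤ b, x ≥ 0  →  Dual min bᵀy s.t. Aᵀy ≥ c, y ≥ 0.

Minimize: z = 14y1 + 9y2 + 7y3 + 6y4

Subject to:
  3y1 + 4y2 + 3y3 + 3y4 ≥ 10
  3y1 + 5y2 + y3 + 3y4 ≥ 11
  y1, y2, y3, y4 ≥ 0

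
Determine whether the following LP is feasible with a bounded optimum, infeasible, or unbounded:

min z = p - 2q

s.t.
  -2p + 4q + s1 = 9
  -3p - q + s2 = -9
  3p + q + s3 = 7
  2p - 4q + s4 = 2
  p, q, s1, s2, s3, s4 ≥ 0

Infeasible (no feasible solution exists)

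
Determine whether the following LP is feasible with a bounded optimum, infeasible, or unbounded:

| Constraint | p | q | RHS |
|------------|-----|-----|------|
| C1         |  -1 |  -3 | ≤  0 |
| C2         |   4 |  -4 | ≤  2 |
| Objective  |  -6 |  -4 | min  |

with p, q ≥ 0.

Unbounded (objective can decrease without bound)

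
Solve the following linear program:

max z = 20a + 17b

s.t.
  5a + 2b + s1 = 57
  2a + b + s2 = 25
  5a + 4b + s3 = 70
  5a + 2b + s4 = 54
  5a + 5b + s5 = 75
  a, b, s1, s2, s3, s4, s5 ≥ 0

Evaluate the objective at each vertex of the feasible region:
  z(0, 0) = 0
  z(10.8, 0) = 216
  z(8, 7) = 279  ←
  z(0, 15) = 255
The maximum is at a = 8, b = 7.

a = 8, b = 7, z = 279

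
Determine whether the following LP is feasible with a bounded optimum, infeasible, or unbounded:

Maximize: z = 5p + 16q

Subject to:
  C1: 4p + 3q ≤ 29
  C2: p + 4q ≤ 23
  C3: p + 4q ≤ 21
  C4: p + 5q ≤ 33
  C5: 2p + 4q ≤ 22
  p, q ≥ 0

Feasible with a bounded optimal solution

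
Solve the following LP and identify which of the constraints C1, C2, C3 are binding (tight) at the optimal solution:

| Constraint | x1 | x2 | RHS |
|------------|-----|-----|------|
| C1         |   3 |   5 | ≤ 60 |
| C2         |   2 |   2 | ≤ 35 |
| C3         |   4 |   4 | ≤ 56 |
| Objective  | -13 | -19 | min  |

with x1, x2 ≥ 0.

At x1 = 5, x2 = 9, compute slack b - a·x for each constraint:
  C1: 60 − 60 = 0  (binding)
  C2: 35 − 28 = 7  (slack)
  C3: 56 − 56 = 0  (binding)

Optimal: x1 = 5, x2 = 9
Binding: C1, C3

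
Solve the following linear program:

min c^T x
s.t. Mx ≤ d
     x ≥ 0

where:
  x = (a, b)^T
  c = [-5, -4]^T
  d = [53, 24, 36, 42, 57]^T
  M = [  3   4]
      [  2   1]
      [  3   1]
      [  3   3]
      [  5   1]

Evaluate the objective at each vertex of the feasible region:
  z(0, 0) = 0
  z(11.4, 0) = -57
  z(11, 2) = -63
  z(10, 4) = -66  ←
  z(3, 11) = -59
  z(0, 13.25) = -53
The minimum is at a = 10, b = 4.

a = 10, b = 4, z = -66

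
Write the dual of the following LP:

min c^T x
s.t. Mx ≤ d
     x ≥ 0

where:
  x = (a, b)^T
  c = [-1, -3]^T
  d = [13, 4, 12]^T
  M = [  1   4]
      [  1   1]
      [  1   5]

Primal min cᵀx s.t. Ax ≤ b, x ≥ 0  →  Dual max −bᵀy s.t. Aᵀy ≥ −c, y ≥ 0.

Maximize: z = -13y1 - 4y2 - 12y3

Subject to:
  y1 + y2 + y3 ≥ 1
  4y1 + y2 + 5y3 ≥ 3
  y1, y2, y3 ≥ 0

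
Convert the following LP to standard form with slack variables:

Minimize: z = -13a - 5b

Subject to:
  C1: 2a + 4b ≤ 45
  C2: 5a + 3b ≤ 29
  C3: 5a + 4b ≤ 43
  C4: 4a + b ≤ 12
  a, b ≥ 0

min z = -13a - 5b

s.t.
  2a + 4b + s1 = 45
  5a + 3b + s2 = 29
  5a + 4b + s3 = 43
  4a + b + s4 = 12
  a, b, s1, s2, s3, s4 ≥ 0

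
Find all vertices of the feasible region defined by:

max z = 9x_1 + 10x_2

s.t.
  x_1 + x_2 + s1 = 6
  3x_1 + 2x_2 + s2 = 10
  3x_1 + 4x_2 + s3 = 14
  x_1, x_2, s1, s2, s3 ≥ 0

(0, 0), (3.333, 0), (2, 2), (0, 3.5)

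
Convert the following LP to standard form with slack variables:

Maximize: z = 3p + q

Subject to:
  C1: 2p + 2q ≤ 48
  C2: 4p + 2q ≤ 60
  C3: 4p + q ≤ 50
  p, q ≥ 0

max z = 3p + q

s.t.
  2p + 2q + s1 = 48
  4p + 2q + s2 = 60
  4p + q + s3 = 50
  p, q, s1, s2, s3 ≥ 0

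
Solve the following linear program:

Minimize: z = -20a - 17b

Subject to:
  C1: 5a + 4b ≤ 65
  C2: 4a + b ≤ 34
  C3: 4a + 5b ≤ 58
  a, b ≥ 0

Evaluate the objective at each vertex of the feasible region:
  z(0, 0) = 0
  z(8.5, 0) = -170
  z(7, 6) = -242  ←
  z(0, 11.6) = -197.2
The minimum is at a = 7, b = 6.

a = 7, b = 6, z = -242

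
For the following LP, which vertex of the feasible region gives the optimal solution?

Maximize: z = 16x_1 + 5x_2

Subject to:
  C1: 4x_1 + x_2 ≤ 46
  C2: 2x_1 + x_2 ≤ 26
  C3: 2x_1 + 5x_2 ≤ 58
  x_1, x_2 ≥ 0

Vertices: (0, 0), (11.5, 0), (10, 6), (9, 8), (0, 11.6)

Evaluate the objective at each vertex of the feasible region:
  z(0, 0) = 0
  z(11.5, 0) = 184
  z(10, 6) = 190  ←
  z(9, 8) = 184
  z(0, 11.6) = 58
The maximum is at x_1 = 10, x_2 = 6.

(10, 6)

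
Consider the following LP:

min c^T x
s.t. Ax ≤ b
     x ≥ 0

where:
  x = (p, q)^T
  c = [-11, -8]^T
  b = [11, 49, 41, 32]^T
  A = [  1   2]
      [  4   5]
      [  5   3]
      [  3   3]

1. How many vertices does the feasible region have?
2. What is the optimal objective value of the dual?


1. 4
2. -93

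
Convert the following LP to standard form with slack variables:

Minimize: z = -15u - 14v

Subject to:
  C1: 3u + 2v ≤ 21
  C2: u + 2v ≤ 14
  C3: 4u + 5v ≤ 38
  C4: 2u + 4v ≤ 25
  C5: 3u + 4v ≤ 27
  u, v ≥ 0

min z = -15u - 14v

s.t.
  3u + 2v + s1 = 21
  u + 2v + s2 = 14
  4u + 5v + s3 = 38
  2u + 4v + s4 = 25
  3u + 4v + s5 = 27
  u, v, s1, s2, s3, s4, s5 ≥ 0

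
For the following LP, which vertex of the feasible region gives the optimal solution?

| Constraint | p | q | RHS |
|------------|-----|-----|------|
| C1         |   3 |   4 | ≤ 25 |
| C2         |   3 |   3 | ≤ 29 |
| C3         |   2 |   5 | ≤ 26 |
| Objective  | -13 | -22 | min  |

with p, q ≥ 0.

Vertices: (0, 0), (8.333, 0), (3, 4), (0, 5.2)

Evaluate the objective at each vertex of the feasible region:
  z(0, 0) = 0
  z(8.333, 0) = -108.3
  z(3, 4) = -127  ←
  z(0, 5.2) = -114.4
The minimum is at p = 3, q = 4.

(3, 4)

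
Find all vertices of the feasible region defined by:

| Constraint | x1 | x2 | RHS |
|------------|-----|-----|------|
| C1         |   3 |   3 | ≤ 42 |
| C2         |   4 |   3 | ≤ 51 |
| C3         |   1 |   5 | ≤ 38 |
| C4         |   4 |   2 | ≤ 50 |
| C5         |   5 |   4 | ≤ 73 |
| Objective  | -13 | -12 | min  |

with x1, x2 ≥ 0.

(0, 0), (12.5, 0), (12, 1), (9, 5), (8, 6), (0, 7.6)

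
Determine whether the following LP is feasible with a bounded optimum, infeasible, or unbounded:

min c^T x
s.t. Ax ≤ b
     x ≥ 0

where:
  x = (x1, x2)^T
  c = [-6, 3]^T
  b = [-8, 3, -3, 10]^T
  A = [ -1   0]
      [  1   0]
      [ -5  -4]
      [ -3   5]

Infeasible (no feasible solution exists)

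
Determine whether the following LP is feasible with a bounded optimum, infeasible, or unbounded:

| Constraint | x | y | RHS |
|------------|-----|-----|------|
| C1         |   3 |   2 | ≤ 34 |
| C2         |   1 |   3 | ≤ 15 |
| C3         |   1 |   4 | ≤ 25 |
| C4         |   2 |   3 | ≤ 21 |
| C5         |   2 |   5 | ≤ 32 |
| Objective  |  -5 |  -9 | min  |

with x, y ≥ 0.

Feasible with a bounded optimal solution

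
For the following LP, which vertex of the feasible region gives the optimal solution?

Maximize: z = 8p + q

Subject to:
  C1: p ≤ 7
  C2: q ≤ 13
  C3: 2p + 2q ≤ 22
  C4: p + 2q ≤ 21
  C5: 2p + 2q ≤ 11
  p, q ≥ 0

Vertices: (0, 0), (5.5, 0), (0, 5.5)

Evaluate the objective at each vertex of the feasible region:
  z(0, 0) = 0
  z(5.5, 0) = 44  ←
  z(0, 5.5) = 5.5
The maximum is at p = 5.5, q = 0.

(5.5, 0)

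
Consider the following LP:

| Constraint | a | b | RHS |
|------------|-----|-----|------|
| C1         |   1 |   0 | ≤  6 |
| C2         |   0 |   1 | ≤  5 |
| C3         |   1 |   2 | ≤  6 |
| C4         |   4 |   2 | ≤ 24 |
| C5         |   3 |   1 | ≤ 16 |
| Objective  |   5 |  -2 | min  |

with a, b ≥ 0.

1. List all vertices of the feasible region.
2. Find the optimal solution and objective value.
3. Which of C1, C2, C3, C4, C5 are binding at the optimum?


1. (0, 0), (5.333, 0), (5.2, 0.4), (0, 3)
2. a = 0, b = 3, z = -6
3. C3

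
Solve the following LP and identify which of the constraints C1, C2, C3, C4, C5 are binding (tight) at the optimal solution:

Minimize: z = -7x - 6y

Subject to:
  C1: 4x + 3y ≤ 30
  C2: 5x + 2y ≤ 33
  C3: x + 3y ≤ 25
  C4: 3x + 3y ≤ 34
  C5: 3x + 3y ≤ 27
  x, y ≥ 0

At x = 3, y = 6, compute slack b - a·x for each constraint:
  C1: 30 − 30 = 0  (binding)
  C2: 33 − 27 = 6  (slack)
  C3: 25 − 21 = 4  (slack)
  C4: 34 − 27 = 7  (slack)
  C5: 27 − 27 = 0  (binding)

Optimal: x = 3, y = 6
Binding: C1, C5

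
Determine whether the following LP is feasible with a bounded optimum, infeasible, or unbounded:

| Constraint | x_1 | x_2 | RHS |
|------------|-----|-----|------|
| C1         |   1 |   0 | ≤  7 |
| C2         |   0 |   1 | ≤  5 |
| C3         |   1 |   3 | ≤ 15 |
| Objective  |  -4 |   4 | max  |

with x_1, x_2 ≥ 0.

Feasible with a bounded optimal solution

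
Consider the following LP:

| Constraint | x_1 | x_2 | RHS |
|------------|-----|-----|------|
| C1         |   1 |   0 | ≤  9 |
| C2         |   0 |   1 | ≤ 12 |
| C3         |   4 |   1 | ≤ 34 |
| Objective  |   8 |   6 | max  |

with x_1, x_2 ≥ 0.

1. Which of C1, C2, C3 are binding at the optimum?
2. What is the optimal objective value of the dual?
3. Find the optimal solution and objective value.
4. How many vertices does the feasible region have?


1. C2, C3
2. 116
3. x_1 = 5.5, x_2 = 12, z = 116
4. 4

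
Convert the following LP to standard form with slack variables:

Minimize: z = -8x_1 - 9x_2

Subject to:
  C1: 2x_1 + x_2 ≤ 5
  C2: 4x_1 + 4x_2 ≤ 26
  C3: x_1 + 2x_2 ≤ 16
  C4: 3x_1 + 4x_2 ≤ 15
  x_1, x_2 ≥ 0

min z = -8x_1 - 9x_2

s.t.
  2x_1 + x_2 + s1 = 5
  4x_1 + 4x_2 + s2 = 26
  x_1 + 2x_2 + s3 = 16
  3x_1 + 4x_2 + s4 = 15
  x_1, x_2, s1, s2, s3, s4 ≥ 0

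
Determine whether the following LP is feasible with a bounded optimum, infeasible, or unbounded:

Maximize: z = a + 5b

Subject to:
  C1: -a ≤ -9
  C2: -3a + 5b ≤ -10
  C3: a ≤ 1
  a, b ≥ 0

Infeasible (no feasible solution exists)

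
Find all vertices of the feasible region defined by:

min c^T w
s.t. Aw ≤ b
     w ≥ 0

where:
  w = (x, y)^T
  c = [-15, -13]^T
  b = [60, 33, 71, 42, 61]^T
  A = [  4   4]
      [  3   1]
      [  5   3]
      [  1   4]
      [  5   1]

(0, 0), (11, 0), (9, 6), (6, 9), (0, 10.5)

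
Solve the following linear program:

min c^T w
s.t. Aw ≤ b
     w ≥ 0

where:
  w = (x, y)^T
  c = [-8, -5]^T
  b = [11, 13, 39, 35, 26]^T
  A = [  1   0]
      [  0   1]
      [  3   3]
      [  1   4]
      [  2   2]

Evaluate the objective at each vertex of the feasible region:
  z(0, 0) = 0
  z(11, 0) = -88
  z(11, 2) = -98  ←
  z(5.667, 7.333) = -82
  z(0, 8.75) = -43.75
The minimum is at x = 11, y = 2.

x = 11, y = 2, z = -98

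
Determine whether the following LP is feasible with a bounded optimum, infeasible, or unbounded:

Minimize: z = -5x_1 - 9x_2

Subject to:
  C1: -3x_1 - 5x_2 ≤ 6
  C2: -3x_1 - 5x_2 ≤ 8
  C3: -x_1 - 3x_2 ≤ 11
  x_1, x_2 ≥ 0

Unbounded (objective can decrease without bound)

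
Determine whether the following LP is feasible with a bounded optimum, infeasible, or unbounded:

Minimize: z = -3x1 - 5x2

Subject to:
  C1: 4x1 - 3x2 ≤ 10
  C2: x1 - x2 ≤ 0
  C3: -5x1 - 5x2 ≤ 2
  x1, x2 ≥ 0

Unbounded (objective can decrease without bound)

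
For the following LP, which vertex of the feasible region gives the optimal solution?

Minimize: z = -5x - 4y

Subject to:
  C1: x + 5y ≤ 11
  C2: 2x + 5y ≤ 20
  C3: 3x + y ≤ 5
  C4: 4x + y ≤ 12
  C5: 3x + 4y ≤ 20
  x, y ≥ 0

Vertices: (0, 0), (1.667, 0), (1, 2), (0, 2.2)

Evaluate the objective at each vertex of the feasible region:
  z(0, 0) = 0
  z(1.667, 0) = -8.333
  z(1, 2) = -13  ←
  z(0, 2.2) = -8.8
The minimum is at x = 1, y = 2.

(1, 2)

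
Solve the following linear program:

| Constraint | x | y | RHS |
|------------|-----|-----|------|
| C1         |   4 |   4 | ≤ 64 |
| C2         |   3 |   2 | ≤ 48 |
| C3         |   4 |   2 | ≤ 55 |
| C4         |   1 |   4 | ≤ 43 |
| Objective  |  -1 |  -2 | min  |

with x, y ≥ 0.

Evaluate the objective at each vertex of the feasible region:
  z(0, 0) = 0
  z(13.75, 0) = -13.75
  z(11.5, 4.5) = -20.5
  z(7, 9) = -25  ←
  z(0, 10.75) = -21.5
The minimum is at x = 7, y = 9.

x = 7, y = 9, z = -25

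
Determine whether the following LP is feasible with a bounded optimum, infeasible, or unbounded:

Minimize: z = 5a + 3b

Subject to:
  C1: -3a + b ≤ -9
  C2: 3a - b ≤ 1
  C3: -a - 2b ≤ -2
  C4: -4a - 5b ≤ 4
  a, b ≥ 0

Infeasible (no feasible solution exists)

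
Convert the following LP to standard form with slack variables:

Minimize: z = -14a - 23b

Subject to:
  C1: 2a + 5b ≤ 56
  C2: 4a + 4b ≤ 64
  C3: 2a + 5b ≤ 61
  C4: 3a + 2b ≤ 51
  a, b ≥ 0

min z = -14a - 23b

s.t.
  2a + 5b + s1 = 56
  4a + 4b + s2 = 64
  2a + 5b + s3 = 61
  3a + 2b + s4 = 51
  a, b, s1, s2, s3, s4 ≥ 0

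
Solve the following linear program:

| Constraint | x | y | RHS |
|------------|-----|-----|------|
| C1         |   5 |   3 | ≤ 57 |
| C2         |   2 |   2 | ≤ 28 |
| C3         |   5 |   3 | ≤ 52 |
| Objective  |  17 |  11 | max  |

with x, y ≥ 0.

Evaluate the objective at each vertex of the feasible region:
  z(0, 0) = 0
  z(10.4, 0) = 176.8
  z(5, 9) = 184  ←
  z(0, 14) = 154
The maximum is at x = 5, y = 9.

x = 5, y = 9, z = 184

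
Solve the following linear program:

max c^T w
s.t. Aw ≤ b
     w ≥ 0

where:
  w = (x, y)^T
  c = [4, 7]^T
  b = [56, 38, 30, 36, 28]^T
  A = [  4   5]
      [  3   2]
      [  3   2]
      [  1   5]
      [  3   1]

Evaluate the objective at each vertex of the feasible region:
  z(0, 0) = 0
  z(9.333, 0) = 37.33
  z(8.667, 2) = 48.67
  z(6, 6) = 66  ←
  z(0, 7.2) = 50.4
The maximum is at x = 6, y = 6.

x = 6, y = 6, z = 66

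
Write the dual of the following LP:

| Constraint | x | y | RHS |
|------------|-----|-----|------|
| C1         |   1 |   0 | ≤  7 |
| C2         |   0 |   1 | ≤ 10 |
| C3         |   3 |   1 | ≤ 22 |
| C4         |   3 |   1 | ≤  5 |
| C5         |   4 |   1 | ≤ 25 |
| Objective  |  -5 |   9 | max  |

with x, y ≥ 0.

Primal max cᵀx s.t. Ax ≤ b, x ≥ 0  →  Dual min bᵀy s.t. Aᵀy ≥ c, y ≥ 0.

Minimize: z = 7y1 + 10y2 + 22y3 + 5y4 + 25y5

Subject to:
  y1 + 3y3 + 3y4 + 4y5 ≥ -5
  y2 + y3 + y4 + y5 ≥ 9
  y1, y2, y3, y4, y5 ≥ 0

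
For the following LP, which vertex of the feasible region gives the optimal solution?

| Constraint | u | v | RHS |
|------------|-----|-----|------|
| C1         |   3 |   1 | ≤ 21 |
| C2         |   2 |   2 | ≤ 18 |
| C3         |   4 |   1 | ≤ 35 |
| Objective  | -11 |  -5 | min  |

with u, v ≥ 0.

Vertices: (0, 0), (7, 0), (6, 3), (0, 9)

Evaluate the objective at each vertex of the feasible region:
  z(0, 0) = 0
  z(7, 0) = -77
  z(6, 3) = -81  ←
  z(0, 9) = -45
The minimum is at u = 6, v = 3.

(6, 3)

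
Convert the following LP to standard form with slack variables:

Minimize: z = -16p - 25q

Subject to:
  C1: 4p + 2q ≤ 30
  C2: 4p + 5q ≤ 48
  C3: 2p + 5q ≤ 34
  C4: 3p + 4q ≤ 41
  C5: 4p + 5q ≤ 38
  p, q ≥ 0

min z = -16p - 25q

s.t.
  4p + 2q + s1 = 30
  4p + 5q + s2 = 48
  2p + 5q + s3 = 34
  3p + 4q + s4 = 41
  4p + 5q + s5 = 38
  p, q, s1, s2, s3, s4, s5 ≥ 0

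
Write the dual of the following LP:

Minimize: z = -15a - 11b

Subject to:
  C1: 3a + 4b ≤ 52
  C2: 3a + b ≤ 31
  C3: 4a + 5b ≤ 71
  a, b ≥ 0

Primal min cᵀx s.t. Ax ≤ b, x ≥ 0  →  Dual max −bᵀy s.t. Aᵀy ≥ −c, y ≥ 0.

Maximize: z = -52y1 - 31y2 - 71y3

Subject to:
  3y1 + 3y2 + 4y3 ≥ 15
  4y1 + y2 + 5y3 ≥ 11
  y1, y2, y3 ≥ 0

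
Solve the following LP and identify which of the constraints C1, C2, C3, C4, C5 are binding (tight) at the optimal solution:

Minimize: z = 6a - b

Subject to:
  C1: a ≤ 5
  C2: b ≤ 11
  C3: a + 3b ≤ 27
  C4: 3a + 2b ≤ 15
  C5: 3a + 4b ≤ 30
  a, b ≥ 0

At a = 0, b = 7.5, compute slack b - a·x for each constraint:
  C1: 5 − 0 = 5  (slack)
  C2: 11 − 7.5 = 3.5  (slack)
  C3: 27 − 22.5 = 4.5  (slack)
  C4: 15 − 15 = 0  (binding)
  C5: 30 − 30 = 0  (binding)

Optimal: a = 0, b = 7.5
Binding: C4, C5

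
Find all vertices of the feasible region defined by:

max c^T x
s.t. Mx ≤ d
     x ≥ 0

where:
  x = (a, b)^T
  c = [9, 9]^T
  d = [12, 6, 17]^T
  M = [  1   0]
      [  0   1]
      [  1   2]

(0, 0), (12, 0), (12, 2.5), (5, 6), (0, 6)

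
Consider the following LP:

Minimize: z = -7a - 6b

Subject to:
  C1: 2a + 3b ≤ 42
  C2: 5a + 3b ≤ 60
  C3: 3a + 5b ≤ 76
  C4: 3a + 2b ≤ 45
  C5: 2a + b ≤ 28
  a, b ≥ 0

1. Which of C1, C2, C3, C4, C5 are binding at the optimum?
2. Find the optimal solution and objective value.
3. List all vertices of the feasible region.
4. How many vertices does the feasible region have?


1. C1, C2
2. a = 6, b = 10, z = -102
3. (0, 0), (12, 0), (6, 10), (0, 14)
4. 4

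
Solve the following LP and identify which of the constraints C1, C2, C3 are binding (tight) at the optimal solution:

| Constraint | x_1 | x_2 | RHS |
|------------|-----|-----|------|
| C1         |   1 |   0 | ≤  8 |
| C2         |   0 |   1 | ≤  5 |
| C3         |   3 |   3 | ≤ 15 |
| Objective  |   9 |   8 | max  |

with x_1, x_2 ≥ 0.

At x_1 = 5, x_2 = 0, compute slack b - a·x for each constraint:
  C1: 8 − 5 = 3  (slack)
  C2: 5 − 0 = 5  (slack)
  C3: 15 − 15 = 0  (binding)

Optimal: x_1 = 5, x_2 = 0
Binding: C3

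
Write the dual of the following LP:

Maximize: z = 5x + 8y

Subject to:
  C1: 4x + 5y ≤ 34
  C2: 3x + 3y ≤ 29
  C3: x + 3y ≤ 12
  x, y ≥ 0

Primal max cᵀx s.t. Ax ≤ b, x ≥ 0  →  Dual min bᵀy s.t. Aᵀy ≥ c, y ≥ 0.

Minimize: z = 34y1 + 29y2 + 12y3

Subject to:
  4y1 + 3y2 + y3 ≥ 5
  5y1 + 3y2 + 3y3 ≥ 8
  y1, y2, y3 ≥ 0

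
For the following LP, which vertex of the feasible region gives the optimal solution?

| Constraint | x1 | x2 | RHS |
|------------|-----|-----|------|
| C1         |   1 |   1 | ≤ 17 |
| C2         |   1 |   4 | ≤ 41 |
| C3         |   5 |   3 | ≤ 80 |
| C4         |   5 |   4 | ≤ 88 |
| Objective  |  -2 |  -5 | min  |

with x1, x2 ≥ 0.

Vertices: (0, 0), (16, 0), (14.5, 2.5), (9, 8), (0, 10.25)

Evaluate the objective at each vertex of the feasible region:
  z(0, 0) = 0
  z(16, 0) = -32
  z(14.5, 2.5) = -41.5
  z(9, 8) = -58  ←
  z(0, 10.25) = -51.25
The minimum is at x1 = 9, x2 = 8.

(9, 8)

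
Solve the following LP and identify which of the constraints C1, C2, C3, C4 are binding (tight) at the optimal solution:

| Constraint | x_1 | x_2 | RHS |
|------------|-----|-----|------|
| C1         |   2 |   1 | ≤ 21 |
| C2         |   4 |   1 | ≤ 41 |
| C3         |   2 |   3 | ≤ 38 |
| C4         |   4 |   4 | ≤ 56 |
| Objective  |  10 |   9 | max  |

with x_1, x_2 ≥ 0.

At x_1 = 7, x_2 = 7, compute slack b - a·x for each constraint:
  C1: 21 − 21 = 0  (binding)
  C2: 41 − 35 = 6  (slack)
  C3: 38 − 35 = 3  (slack)
  C4: 56 − 56 = 0  (binding)

Optimal: x_1 = 7, x_2 = 7
Binding: C1, C4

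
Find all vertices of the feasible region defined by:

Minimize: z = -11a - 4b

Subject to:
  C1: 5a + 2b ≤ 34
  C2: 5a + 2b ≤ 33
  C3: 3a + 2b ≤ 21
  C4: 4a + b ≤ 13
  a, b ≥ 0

(0, 0), (3.25, 0), (1, 9), (0, 10.5)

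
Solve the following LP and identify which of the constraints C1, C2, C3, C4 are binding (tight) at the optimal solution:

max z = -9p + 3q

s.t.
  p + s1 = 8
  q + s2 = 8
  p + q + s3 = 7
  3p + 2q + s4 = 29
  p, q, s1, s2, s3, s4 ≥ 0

At p = 0, q = 7, compute slack b - a·x for each constraint:
  C1: 8 − 0 = 8  (slack)
  C2: 8 − 7 = 1  (slack)
  C3: 7 − 7 = 0  (binding)
  C4: 29 − 14 = 15  (slack)

Optimal: p = 0, q = 7
Binding: C3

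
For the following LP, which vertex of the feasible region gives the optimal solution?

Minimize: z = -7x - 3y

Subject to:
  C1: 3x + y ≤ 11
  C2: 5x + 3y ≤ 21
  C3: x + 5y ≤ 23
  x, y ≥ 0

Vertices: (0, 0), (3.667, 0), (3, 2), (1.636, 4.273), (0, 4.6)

Evaluate the objective at each vertex of the feasible region:
  z(0, 0) = 0
  z(3.667, 0) = -25.67
  z(3, 2) = -27  ←
  z(1.636, 4.273) = -24.27
  z(0, 4.6) = -13.8
The minimum is at x = 3, y = 2.

(3, 2)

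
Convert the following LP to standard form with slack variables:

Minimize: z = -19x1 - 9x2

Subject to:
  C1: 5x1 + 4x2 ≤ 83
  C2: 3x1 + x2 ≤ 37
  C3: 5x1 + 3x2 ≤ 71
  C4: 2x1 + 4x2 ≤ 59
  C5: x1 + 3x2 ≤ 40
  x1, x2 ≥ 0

min z = -19x1 - 9x2

s.t.
  5x1 + 4x2 + s1 = 83
  3x1 + x2 + s2 = 37
  5x1 + 3x2 + s3 = 71
  2x1 + 4x2 + s4 = 59
  x1 + 3x2 + s5 = 40
  x1, x2, s1, s2, s3, s4, s5 ≥ 0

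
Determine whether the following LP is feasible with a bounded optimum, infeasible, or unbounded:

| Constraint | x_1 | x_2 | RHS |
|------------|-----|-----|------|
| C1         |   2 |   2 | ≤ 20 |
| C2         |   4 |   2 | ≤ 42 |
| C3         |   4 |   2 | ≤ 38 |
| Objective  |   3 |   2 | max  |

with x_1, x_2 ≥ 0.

Feasible with a bounded optimal solution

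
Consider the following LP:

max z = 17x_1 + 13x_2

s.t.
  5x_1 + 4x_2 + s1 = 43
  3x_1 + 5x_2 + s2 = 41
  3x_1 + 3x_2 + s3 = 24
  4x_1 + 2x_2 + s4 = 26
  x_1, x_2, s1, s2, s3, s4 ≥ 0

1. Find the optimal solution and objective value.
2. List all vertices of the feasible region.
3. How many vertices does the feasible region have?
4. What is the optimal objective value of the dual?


1. x_1 = 5, x_2 = 3, z = 124
2. (0, 0), (6.5, 0), (5, 3), (0, 8)
3. 4
4. 124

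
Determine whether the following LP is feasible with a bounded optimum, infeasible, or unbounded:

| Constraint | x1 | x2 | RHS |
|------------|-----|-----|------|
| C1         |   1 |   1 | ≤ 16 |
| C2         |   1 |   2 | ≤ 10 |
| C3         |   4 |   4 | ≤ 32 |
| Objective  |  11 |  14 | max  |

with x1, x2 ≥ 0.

Feasible with a bounded optimal solution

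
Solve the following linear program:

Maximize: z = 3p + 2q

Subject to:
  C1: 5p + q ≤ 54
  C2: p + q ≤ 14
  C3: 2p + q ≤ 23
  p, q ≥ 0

Evaluate the objective at each vertex of the feasible region:
  z(0, 0) = 0
  z(10.8, 0) = 32.4
  z(10.33, 2.333) = 35.67
  z(9, 5) = 37  ←
  z(0, 14) = 28
The maximum is at p = 9, q = 5.

p = 9, q = 5, z = 37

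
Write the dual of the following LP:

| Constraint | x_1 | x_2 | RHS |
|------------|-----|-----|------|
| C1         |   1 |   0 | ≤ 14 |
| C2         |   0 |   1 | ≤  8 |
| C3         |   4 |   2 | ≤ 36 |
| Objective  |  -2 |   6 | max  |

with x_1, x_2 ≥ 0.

Primal max cᵀx s.t. Ax ≤ b, x ≥ 0  →  Dual min bᵀy s.t. Aᵀy ≥ c, y ≥ 0.

Minimize: z = 14y1 + 8y2 + 36y3

Subject to:
  y1 + 4y3 ≥ -2
  y2 + 2y3 ≥ 6
  y1, y2, y3 ≥ 0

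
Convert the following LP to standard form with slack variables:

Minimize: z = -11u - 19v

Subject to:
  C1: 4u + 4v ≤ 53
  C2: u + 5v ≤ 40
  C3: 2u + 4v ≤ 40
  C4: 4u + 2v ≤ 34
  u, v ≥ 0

min z = -11u - 19v

s.t.
  4u + 4v + s1 = 53
  u + 5v + s2 = 40
  2u + 4v + s3 = 40
  4u + 2v + s4 = 34
  u, v, s1, s2, s3, s4 ≥ 0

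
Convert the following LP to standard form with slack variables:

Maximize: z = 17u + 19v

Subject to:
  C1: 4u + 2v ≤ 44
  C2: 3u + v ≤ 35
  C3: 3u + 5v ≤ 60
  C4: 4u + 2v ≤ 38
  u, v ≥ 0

max z = 17u + 19v

s.t.
  4u + 2v + s1 = 44
  3u + v + s2 = 35
  3u + 5v + s3 = 60
  4u + 2v + s4 = 38
  u, v, s1, s2, s3, s4 ≥ 0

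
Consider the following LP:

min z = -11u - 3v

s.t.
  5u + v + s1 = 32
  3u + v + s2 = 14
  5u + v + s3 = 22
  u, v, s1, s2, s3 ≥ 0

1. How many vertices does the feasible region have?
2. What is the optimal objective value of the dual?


1. 4
2. -50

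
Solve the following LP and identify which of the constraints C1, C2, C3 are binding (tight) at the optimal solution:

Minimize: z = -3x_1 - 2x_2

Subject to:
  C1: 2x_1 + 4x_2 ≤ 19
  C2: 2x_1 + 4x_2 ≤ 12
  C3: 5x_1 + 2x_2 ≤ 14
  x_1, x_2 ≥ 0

At x_1 = 2, x_2 = 2, compute slack b - a·x for each constraint:
  C1: 19 − 12 = 7  (slack)
  C2: 12 − 12 = 0  (binding)
  C3: 14 − 14 = 0  (binding)

Optimal: x_1 = 2, x_2 = 2
Binding: C2, C3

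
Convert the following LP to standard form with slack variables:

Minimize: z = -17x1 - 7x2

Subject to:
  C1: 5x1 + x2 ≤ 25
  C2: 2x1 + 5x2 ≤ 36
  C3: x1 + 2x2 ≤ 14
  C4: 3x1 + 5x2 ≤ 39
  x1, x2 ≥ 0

min z = -17x1 - 7x2

s.t.
  5x1 + x2 + s1 = 25
  2x1 + 5x2 + s2 = 36
  x1 + 2x2 + s3 = 14
  3x1 + 5x2 + s4 = 39
  x1, x2, s1, s2, s3, s4 ≥ 0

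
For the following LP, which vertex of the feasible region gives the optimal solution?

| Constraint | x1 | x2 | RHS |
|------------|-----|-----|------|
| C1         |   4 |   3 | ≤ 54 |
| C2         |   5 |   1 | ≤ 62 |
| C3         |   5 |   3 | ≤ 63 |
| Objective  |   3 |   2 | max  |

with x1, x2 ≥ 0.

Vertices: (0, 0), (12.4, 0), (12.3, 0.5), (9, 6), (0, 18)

Evaluate the objective at each vertex of the feasible region:
  z(0, 0) = 0
  z(12.4, 0) = 37.2
  z(12.3, 0.5) = 37.9
  z(9, 6) = 39  ←
  z(0, 18) = 36
The maximum is at x1 = 9, x2 = 6.

(9, 6)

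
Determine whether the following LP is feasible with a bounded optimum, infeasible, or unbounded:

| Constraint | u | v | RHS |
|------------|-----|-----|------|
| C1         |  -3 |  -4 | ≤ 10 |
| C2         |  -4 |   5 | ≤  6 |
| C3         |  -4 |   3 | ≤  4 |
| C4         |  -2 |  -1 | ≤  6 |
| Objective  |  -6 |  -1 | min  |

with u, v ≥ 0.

Unbounded (objective can decrease without bound)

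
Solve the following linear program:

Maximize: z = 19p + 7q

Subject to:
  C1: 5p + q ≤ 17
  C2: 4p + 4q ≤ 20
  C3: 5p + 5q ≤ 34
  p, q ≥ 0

Evaluate the objective at each vertex of the feasible region:
  z(0, 0) = 0
  z(3.4, 0) = 64.6
  z(3, 2) = 71  ←
  z(0, 5) = 35
The maximum is at p = 3, q = 2.

p = 3, q = 2, z = 71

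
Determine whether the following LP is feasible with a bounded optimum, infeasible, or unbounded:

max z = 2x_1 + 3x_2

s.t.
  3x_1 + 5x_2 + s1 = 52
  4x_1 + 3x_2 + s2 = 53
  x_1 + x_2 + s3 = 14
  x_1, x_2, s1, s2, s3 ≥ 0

Feasible with a bounded optimal solution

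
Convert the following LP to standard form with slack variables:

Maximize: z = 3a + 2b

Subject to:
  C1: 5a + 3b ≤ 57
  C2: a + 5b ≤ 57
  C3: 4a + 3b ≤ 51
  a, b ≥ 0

max z = 3a + 2b

s.t.
  5a + 3b + s1 = 57
  a + 5b + s2 = 57
  4a + 3b + s3 = 51
  a, b, s1, s2, s3 ≥ 0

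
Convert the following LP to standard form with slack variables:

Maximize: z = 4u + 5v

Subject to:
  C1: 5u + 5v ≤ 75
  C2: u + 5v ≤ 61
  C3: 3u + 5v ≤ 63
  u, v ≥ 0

max z = 4u + 5v

s.t.
  5u + 5v + s1 = 75
  u + 5v + s2 = 61
  3u + 5v + s3 = 63
  u, v, s1, s2, s3 ≥ 0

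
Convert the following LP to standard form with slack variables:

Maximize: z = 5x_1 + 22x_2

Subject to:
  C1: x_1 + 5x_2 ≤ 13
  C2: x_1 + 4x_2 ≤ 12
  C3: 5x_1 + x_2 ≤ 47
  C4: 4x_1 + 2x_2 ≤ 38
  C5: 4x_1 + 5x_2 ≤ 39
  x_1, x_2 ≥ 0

max z = 5x_1 + 22x_2

s.t.
  x_1 + 5x_2 + s1 = 13
  x_1 + 4x_2 + s2 = 12
  5x_1 + x_2 + s3 = 47
  4x_1 + 2x_2 + s4 = 38
  4x_1 + 5x_2 + s5 = 39
  x_1, x_2, s1, s2, s3, s4, s5 ≥ 0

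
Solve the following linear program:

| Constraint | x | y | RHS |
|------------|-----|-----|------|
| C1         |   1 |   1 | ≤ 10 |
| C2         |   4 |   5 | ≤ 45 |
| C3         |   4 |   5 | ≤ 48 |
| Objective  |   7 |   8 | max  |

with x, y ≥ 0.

Evaluate the objective at each vertex of the feasible region:
  z(0, 0) = 0
  z(10, 0) = 70
  z(5, 5) = 75  ←
  z(0, 9) = 72
The maximum is at x = 5, y = 5.

x = 5, y = 5, z = 75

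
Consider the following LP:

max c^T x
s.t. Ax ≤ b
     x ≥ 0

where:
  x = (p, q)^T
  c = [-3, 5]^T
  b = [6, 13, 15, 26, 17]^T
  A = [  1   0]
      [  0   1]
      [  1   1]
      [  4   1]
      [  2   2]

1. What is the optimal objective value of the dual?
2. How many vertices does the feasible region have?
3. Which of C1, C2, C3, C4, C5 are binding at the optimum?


1. 42.5
2. 5
3. C5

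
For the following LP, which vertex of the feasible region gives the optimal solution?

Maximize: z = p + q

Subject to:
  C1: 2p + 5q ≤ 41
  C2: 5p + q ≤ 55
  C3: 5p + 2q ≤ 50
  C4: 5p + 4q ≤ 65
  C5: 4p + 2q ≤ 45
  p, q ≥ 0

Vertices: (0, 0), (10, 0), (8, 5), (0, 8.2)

Evaluate the objective at each vertex of the feasible region:
  z(0, 0) = 0
  z(10, 0) = 10
  z(8, 5) = 13  ←
  z(0, 8.2) = 8.2
The maximum is at p = 8, q = 5.

(8, 5)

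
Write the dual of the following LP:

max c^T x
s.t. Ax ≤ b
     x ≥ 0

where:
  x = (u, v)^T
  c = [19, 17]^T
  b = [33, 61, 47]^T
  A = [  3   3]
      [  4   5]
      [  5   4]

Primal max cᵀx s.t. Ax ≤ b, x ≥ 0  →  Dual min bᵀy s.t. Aᵀy ≥ c, y ≥ 0.

Minimize: z = 33y1 + 61y2 + 47y3

Subject to:
  3y1 + 4y2 + 5y3 ≥ 19
  3y1 + 5y2 + 4y3 ≥ 17
  y1, y2, y3 ≥ 0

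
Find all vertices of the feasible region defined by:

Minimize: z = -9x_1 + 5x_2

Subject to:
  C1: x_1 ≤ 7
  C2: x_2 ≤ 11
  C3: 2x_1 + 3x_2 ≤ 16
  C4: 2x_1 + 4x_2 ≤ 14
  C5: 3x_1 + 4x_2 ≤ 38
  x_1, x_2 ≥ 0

(0, 0), (7, 0), (0, 3.5)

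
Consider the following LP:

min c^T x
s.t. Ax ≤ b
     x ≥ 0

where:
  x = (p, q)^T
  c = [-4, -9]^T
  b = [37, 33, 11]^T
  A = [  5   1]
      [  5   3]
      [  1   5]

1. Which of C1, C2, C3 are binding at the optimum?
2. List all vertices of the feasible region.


1. C2, C3
2. (0, 0), (6.6, 0), (6, 1), (0, 2.2)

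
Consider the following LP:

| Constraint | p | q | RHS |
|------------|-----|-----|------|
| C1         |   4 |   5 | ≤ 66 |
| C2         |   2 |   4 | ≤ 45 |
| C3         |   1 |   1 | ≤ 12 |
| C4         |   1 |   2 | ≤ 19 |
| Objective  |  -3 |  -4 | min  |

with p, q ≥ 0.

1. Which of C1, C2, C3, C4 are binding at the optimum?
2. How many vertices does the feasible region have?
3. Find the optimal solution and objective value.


1. C3, C4
2. 4
3. p = 5, q = 7, z = -43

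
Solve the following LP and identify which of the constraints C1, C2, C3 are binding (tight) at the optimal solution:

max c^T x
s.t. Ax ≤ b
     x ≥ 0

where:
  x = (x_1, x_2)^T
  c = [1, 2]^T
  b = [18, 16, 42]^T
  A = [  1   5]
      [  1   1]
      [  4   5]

At x_1 = 8, x_2 = 2, compute slack b - a·x for each constraint:
  C1: 18 − 18 = 0  (binding)
  C2: 16 − 10 = 6  (slack)
  C3: 42 − 42 = 0  (binding)

Optimal: x_1 = 8, x_2 = 2
Binding: C1, C3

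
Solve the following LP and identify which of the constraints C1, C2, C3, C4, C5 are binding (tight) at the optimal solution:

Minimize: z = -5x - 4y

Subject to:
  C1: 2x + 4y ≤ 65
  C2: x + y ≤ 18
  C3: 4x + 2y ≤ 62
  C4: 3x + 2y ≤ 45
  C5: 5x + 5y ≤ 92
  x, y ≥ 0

At x = 9, y = 9, compute slack b - a·x for each constraint:
  C1: 65 − 54 = 11  (slack)
  C2: 18 − 18 = 0  (binding)
  C3: 62 − 54 = 8  (slack)
  C4: 45 − 45 = 0  (binding)
  C5: 92 − 90 = 2  (slack)

Optimal: x = 9, y = 9
Binding: C2, C4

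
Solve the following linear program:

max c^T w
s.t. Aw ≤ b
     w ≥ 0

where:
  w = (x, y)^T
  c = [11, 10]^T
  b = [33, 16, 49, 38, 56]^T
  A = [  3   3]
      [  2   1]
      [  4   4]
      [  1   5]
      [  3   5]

Evaluate the objective at each vertex of the feasible region:
  z(0, 0) = 0
  z(8, 0) = 88
  z(5, 6) = 115  ←
  z(4.25, 6.75) = 114.2
  z(0, 7.6) = 76
The maximum is at x = 5, y = 6.

x = 5, y = 6, z = 115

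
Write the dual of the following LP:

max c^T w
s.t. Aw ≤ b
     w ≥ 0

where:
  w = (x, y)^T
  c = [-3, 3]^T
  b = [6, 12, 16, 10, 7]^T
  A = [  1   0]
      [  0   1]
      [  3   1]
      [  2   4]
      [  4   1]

Primal max cᵀx s.t. Ax ≤ b, x ≥ 0  →  Dual min bᵀy s.t. Aᵀy ≥ c, y ≥ 0.

Minimize: z = 6y1 + 12y2 + 16y3 + 10y4 + 7y5

Subject to:
  y1 + 3y3 + 2y4 + 4y5 ≥ -3
  y2 + y3 + 4y4 + y5 ≥ 3
  y1, y2, y3, y4, y5 ≥ 0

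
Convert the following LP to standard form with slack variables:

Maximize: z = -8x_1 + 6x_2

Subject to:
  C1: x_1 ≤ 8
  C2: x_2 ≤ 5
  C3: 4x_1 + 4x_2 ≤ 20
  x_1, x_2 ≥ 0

max z = -8x_1 + 6x_2

s.t.
  x_1 + s1 = 8
  x_2 + s2 = 5
  4x_1 + 4x_2 + s3 = 20
  x_1, x_2, s1, s2, s3 ≥ 0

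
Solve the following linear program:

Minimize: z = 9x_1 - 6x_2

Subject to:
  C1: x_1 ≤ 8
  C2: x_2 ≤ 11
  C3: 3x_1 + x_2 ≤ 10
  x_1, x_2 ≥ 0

Evaluate the objective at each vertex of the feasible region:
  z(0, 0) = 0
  z(3.333, 0) = 30
  z(0, 10) = -60  ←
The minimum is at x_1 = 0, x_2 = 10.

x_1 = 0, x_2 = 10, z = -60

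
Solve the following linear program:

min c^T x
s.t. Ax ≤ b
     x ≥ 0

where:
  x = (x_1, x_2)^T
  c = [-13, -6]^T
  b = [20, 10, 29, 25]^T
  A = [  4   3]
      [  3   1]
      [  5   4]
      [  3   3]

Evaluate the objective at each vertex of the feasible region:
  z(0, 0) = 0
  z(3.333, 0) = -43.33
  z(2, 4) = -50  ←
  z(0, 6.667) = -40
The minimum is at x_1 = 2, x_2 = 4.

x_1 = 2, x_2 = 4, z = -50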